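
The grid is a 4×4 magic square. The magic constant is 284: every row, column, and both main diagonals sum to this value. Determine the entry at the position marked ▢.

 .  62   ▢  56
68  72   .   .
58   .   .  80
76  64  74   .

84

Row 4 must total 284; the given cells sum to 214, so (4,4) = 70.
Column 1: 68 + 58 + 76 + ? = 284, so (1,1) = 82.
Column 2 must total 284; the given cells sum to 198, so (3,2) = 86.
Column 4: 56 + 80 + 70 + ? = 284, so (2,4) = 78.
From main diagonal, 284 − (82 + 72 + 70) gives (3,3) = 60.
Anti-diagonal must total 284; the given cells sum to 218, so (2,3) = 66.
From row 1, 284 − (82 + 62 + 56) gives (1,3) = 84.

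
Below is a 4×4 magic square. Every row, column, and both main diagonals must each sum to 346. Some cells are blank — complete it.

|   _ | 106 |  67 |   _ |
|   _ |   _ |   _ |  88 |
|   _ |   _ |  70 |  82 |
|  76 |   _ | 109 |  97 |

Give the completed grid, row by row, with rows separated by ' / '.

Row 4 must total 346; the given cells sum to 282, so (4,2) = 64.
The remaining cell in column 3 is (2,3) = 346 − 246 = 100.
The remaining cell in column 4 is (1,4) = 346 − 267 = 79.
Using anti-diagonal: 79 + 100 + 76 + ? → (3,2) = 346 − 255 = 91.
From row 1, 346 − (106 + 67 + 79) gives (1,1) = 94.
The remaining cell in row 3 is (3,1) = 346 − 243 = 103.
From column 1, 346 − (94 + 103 + 76) gives (2,1) = 73.
Column 2 must total 346; the given cells sum to 261, so (2,2) = 85.

94 106 67 79 / 73 85 100 88 / 103 91 70 82 / 76 64 109 97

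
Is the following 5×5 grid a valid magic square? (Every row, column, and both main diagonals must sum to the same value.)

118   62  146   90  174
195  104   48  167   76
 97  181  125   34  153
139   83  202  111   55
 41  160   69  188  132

Row 1: 118 + 62 + 146 + 90 + 174 = 590.
Row 2: 195 + 104 + 48 + 167 + 76 = 590.
Row 3: 97 + 181 + 125 + 34 + 153 = 590.
Row 4: 139 + 83 + 202 + 111 + 55 = 590.
Row 5: 41 + 160 + 69 + 188 + 132 = 590.
Column 1: 118 + 195 + 97 + 139 + 41 = 590.
Column 2: 62 + 104 + 181 + 83 + 160 = 590.
Column 3: 146 + 48 + 125 + 202 + 69 = 590.
Column 4: 90 + 167 + 34 + 111 + 188 = 590.
Column 5: 174 + 76 + 153 + 55 + 132 = 590.
Main diagonal: 118 + 104 + 125 + 111 + 132 = 590.
Anti-diagonal: 174 + 167 + 125 + 83 + 41 = 590.
All lines sum to 590.

Yes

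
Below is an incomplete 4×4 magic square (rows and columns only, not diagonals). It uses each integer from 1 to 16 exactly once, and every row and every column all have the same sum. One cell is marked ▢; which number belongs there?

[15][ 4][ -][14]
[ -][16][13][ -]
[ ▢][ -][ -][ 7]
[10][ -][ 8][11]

The entries are 1 through 16, which sum to 136, so each line sums to 136/4 = 34.
Row 1: 15 + 4 + 14 + ? = 34, so (1,3) = 1.
Using row 4: 10 + 8 + 11 + ? → (4,2) = 34 − 29 = 5.
Using column 2: 4 + 16 + 5 + ? → (3,2) = 34 − 25 = 9.
Using column 3: 1 + 13 + 8 + ? → (3,3) = 34 − 22 = 12.
Column 4 needs 34; the known cells sum to 32, so (2,4) = 2.
Row 2: 16 + 13 + 2 + ? = 34, so (2,1) = 3.
From row 3, 34 − (9 + 12 + 7) gives (3,1) = 6.

6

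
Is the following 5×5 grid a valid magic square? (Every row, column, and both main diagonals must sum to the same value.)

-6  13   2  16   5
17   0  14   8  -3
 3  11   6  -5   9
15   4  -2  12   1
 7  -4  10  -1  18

No — column 1 sums to 36 but column 2 sums to 24.

Row 1: -6 + 13 + 2 + 16 + 5 = 30.
Row 2: 17 + 0 + 14 + 8 + (-3) = 36.
Row 3: 3 + 11 + 6 + (-5) + 9 = 24.
Row 4: 15 + 4 + (-2) + 12 + 1 = 30.
Row 5: 7 + (-4) + 10 + (-1) + 18 = 30.
Column 1: -6 + 17 + 3 + 15 + 7 = 36.
Column 2: 13 + 0 + 11 + 4 + (-4) = 24.
Column 3: 2 + 14 + 6 + (-2) + 10 = 30.
Column 4: 16 + 8 + (-5) + 12 + (-1) = 30.
Column 5: 5 + (-3) + 9 + 1 + 18 = 30.
Main diagonal: -6 + 0 + 6 + 12 + 18 = 30.
Anti-diagonal: 5 + 8 + 6 + 4 + 7 = 30.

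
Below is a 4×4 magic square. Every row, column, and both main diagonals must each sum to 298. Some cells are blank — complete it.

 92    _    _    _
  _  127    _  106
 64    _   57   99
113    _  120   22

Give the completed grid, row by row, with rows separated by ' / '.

92 50 85 71 / 29 127 36 106 / 64 78 57 99 / 113 43 120 22

Row 3: 64 + 57 + 99 + ? = 298, so (3,2) = 78.
Row 4 needs 298; the known cells sum to 255, so (4,2) = 43.
Column 1 must total 298; the given cells sum to 269, so (2,1) = 29.
Column 2: 127 + 78 + 43 + ? = 298, so (1,2) = 50.
From column 4, 298 − (106 + 99 + 22) gives (1,4) = 71.
Anti-diagonal: 71 + 78 + 113 + ? = 298, so (2,3) = 36.
Using row 1: 92 + 50 + 71 + ? → (1,3) = 298 − 213 = 85.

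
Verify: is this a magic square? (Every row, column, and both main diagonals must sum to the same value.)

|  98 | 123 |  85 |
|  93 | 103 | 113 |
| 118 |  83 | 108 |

No — main diagonal sums to 309 but anti-diagonal sums to 306.

Row 1: 98 + 123 + 85 = 306.
Row 2: 93 + 103 + 113 = 309.
Row 3: 118 + 83 + 108 = 309.
Column 1: 98 + 93 + 118 = 309.
Column 2: 123 + 103 + 83 = 309.
Column 3: 85 + 113 + 108 = 306.
Main diagonal: 98 + 103 + 108 = 309.
Anti-diagonal: 85 + 103 + 118 = 306.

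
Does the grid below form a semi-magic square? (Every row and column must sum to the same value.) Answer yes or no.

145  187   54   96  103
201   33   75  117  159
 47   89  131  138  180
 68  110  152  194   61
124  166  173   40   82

Row 1: 145 + 187 + 54 + 96 + 103 = 585.
Row 2: 201 + 33 + 75 + 117 + 159 = 585.
Row 3: 47 + 89 + 131 + 138 + 180 = 585.
Row 4: 68 + 110 + 152 + 194 + 61 = 585.
Row 5: 124 + 166 + 173 + 40 + 82 = 585.
Column 1: 145 + 201 + 47 + 68 + 124 = 585.
Column 2: 187 + 33 + 89 + 110 + 166 = 585.
Column 3: 54 + 75 + 131 + 152 + 173 = 585.
Column 4: 96 + 117 + 138 + 194 + 40 = 585.
Column 5: 103 + 159 + 180 + 61 + 82 = 585.
All lines sum to 585.

Yes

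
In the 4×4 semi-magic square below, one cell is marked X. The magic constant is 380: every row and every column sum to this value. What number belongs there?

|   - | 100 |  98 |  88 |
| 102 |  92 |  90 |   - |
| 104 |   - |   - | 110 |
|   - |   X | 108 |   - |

Row 1 needs 380; the known cells sum to 286, so (1,1) = 94.
The remaining cell in row 2 is (2,4) = 380 − 284 = 96.
From column 1, 380 − (94 + 102 + 104) gives (4,1) = 80.
Column 3 needs 380; the known cells sum to 296, so (3,3) = 84.
Column 4: 88 + 96 + 110 + ? = 380, so (4,4) = 86.
The remaining cell in row 3 is (3,2) = 380 − 298 = 82.
From row 4, 380 − (80 + 108 + 86) gives (4,2) = 106.

106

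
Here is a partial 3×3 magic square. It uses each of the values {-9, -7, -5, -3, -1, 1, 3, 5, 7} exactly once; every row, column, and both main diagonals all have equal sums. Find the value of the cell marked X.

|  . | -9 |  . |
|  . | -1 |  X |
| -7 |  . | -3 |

The 9 entries sum to -9, so each line sums to -9/3 = -3.
The remaining cell in row 3 is (3,2) = -3 − (-10) = 7.
From main diagonal, -3 − (-1 + (-3)) gives (1,1) = 1.
The remaining cell in anti-diagonal is (1,3) = -3 − (-8) = 5.
From column 1, -3 − (1 + (-7)) gives (2,1) = 3.
Column 3: 5 + (-3) + ? = -3, so (2,3) = -5.

-5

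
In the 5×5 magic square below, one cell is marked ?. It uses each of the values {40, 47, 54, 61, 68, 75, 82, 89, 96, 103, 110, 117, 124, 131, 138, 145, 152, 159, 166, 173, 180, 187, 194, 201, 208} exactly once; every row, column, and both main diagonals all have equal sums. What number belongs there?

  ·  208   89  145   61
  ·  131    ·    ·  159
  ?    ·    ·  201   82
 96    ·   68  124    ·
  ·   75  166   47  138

The 25 entries sum to 3100, so each line sums to 3100/5 = 620.
From row 1, 620 − (208 + 89 + 145 + 61) gives (1,1) = 117.
The remaining cell in row 5 is (5,1) = 620 − 426 = 194.
The remaining cell in column 4 is (2,4) = 620 − 517 = 103.
From column 5, 620 − (61 + 159 + 82 + 138) gives (4,5) = 180.
From main diagonal, 620 − (117 + 131 + 124 + 138) gives (3,3) = 110.
Anti-diagonal needs 620; the known cells sum to 468, so (4,2) = 152.
Using column 2: 208 + 131 + 152 + 75 + ? → (3,2) = 620 − 566 = 54.
Column 3 needs 620; the known cells sum to 433, so (2,3) = 187.
Row 2 needs 620; the known cells sum to 580, so (2,1) = 40.
Using row 3: 54 + 110 + 201 + 82 + ? → (3,1) = 620 − 447 = 173.

173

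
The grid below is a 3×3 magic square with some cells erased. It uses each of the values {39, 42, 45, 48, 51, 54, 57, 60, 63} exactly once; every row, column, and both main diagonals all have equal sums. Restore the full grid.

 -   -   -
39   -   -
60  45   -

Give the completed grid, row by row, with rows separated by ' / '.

54 57 42 / 39 51 63 / 60 45 48

The 9 entries sum to 459, so each line sums to 459/3 = 153.
Row 3: 60 + 45 + ? = 153, so (3,3) = 48.
Column 1 needs 153; the known cells sum to 99, so (1,1) = 54.
Main diagonal needs 153; the known cells sum to 102, so (2,2) = 51.
Anti-diagonal: 51 + 60 + ? = 153, so (1,3) = 42.
The remaining cell in row 1 is (1,2) = 153 − 96 = 57.
Using row 2: 39 + 51 + ? → (2,3) = 153 − 90 = 63.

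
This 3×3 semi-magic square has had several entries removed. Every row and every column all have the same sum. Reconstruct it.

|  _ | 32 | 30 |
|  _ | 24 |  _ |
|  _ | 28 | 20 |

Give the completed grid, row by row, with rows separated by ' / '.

Column 2 is already complete: 32 + 24 + 28 = 84, so that is the magic constant.
Using row 1: 32 + 30 + ? → (1,1) = 84 − 62 = 22.
Row 3 needs 84; the known cells sum to 48, so (3,1) = 36.
The remaining cell in column 1 is (2,1) = 84 − 58 = 26.
Column 3: 30 + 20 + ? = 84, so (2,3) = 34.

22 32 30 / 26 24 34 / 36 28 20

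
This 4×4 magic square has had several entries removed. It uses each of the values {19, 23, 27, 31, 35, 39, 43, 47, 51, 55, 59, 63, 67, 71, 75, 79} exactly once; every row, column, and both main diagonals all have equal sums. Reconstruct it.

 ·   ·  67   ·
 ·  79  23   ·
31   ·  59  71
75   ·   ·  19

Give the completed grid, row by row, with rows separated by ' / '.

39 27 67 63 / 51 79 23 43 / 31 35 59 71 / 75 55 47 19

The 16 entries sum to 784, so each line sums to 784/4 = 196.
Row 3 needs 196; the known cells sum to 161, so (3,2) = 35.
Column 3 needs 196; the known cells sum to 149, so (4,3) = 47.
From main diagonal, 196 − (79 + 59 + 19) gives (1,1) = 39.
Anti-diagonal: 23 + 35 + 75 + ? = 196, so (1,4) = 63.
Using row 1: 39 + 67 + 63 + ? → (1,2) = 196 − 169 = 27.
Using row 4: 75 + 47 + 19 + ? → (4,2) = 196 − 141 = 55.
The remaining cell in column 1 is (2,1) = 196 − 145 = 51.
Column 4 must total 196; the given cells sum to 153, so (2,4) = 43.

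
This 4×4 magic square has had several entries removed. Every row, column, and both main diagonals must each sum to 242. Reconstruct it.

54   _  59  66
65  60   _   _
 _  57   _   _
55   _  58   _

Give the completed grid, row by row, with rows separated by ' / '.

Row 1 needs 242; the known cells sum to 179, so (1,2) = 63.
Column 1 needs 242; the known cells sum to 174, so (3,1) = 68.
Column 2: 63 + 60 + 57 + ? = 242, so (4,2) = 62.
Anti-diagonal: 66 + 57 + 55 + ? = 242, so (2,3) = 64.
Row 2: 65 + 60 + 64 + ? = 242, so (2,4) = 53.
Using row 4: 55 + 62 + 58 + ? → (4,4) = 242 − 175 = 67.
From column 3, 242 − (59 + 64 + 58) gives (3,3) = 61.
From column 4, 242 − (66 + 53 + 67) gives (3,4) = 56.

54 63 59 66 / 65 60 64 53 / 68 57 61 56 / 55 62 58 67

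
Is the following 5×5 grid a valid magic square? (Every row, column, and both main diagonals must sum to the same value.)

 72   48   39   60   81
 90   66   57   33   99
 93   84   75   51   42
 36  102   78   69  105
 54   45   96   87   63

Row 1: 72 + 48 + 39 + 60 + 81 = 300.
Row 2: 90 + 66 + 57 + 33 + 99 = 345.
Row 3: 93 + 84 + 75 + 51 + 42 = 345.
Row 4: 36 + 102 + 78 + 69 + 105 = 390.
Row 5: 54 + 45 + 96 + 87 + 63 = 345.
Column 1: 72 + 90 + 93 + 36 + 54 = 345.
Column 2: 48 + 66 + 84 + 102 + 45 = 345.
Column 3: 39 + 57 + 75 + 78 + 96 = 345.
Column 4: 60 + 33 + 51 + 69 + 87 = 300.
Column 5: 81 + 99 + 42 + 105 + 63 = 390.
Main diagonal: 72 + 66 + 75 + 69 + 63 = 345.
Anti-diagonal: 81 + 33 + 75 + 102 + 54 = 345.

No — row 1 sums to 300 but main diagonal sums to 345.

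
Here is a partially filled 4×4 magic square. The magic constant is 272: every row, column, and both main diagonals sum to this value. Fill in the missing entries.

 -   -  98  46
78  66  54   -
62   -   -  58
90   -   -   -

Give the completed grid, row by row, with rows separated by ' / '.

From row 2, 272 − (78 + 66 + 54) gives (2,4) = 74.
Column 1 needs 272; the known cells sum to 230, so (1,1) = 42.
Using column 4: 46 + 74 + 58 + ? → (4,4) = 272 − 178 = 94.
Main diagonal: 42 + 66 + 94 + ? = 272, so (3,3) = 70.
Anti-diagonal needs 272; the known cells sum to 190, so (3,2) = 82.
Row 1 needs 272; the known cells sum to 186, so (1,2) = 86.
Column 2 needs 272; the known cells sum to 234, so (4,2) = 38.
Column 3 needs 272; the known cells sum to 222, so (4,3) = 50.

42 86 98 46 / 78 66 54 74 / 62 82 70 58 / 90 38 50 94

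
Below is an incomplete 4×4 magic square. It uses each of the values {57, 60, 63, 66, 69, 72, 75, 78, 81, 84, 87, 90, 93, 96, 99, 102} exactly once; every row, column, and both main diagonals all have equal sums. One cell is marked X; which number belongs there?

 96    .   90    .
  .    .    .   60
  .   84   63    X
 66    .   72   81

The 16 entries sum to 1272, so each line sums to 1272/4 = 318.
The remaining cell in row 4 is (4,2) = 318 − 219 = 99.
Column 3 needs 318; the known cells sum to 225, so (2,3) = 93.
Main diagonal needs 318; the known cells sum to 240, so (2,2) = 78.
From anti-diagonal, 318 − (93 + 84 + 66) gives (1,4) = 75.
The remaining cell in row 1 is (1,2) = 318 − 261 = 57.
Row 2 must total 318; the given cells sum to 231, so (2,1) = 87.
Using column 1: 96 + 87 + 66 + ? → (3,1) = 318 − 249 = 69.
Column 4: 75 + 60 + 81 + ? = 318, so (3,4) = 102.

102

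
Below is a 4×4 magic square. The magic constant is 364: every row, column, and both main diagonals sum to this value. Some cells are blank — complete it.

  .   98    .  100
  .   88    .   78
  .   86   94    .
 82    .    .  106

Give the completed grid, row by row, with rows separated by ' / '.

The remaining cell in column 2 is (4,2) = 364 − 272 = 92.
Column 4 must total 364; the given cells sum to 284, so (3,4) = 80.
Main diagonal: 88 + 94 + 106 + ? = 364, so (1,1) = 76.
From anti-diagonal, 364 − (100 + 86 + 82) gives (2,3) = 96.
Row 1 needs 364; the known cells sum to 274, so (1,3) = 90.
From row 2, 364 − (88 + 96 + 78) gives (2,1) = 102.
Row 3 needs 364; the known cells sum to 260, so (3,1) = 104.
Row 4 needs 364; the known cells sum to 280, so (4,3) = 84.

76 98 90 100 / 102 88 96 78 / 104 86 94 80 / 82 92 84 106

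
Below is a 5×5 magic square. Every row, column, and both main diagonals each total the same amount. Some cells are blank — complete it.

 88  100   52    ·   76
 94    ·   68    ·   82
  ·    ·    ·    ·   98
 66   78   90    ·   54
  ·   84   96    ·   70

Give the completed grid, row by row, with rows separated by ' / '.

Column 5 is already complete: 76 + 82 + 98 + 54 + 70 = 380, so that is the magic constant.
Using row 1: 88 + 100 + 52 + 76 + ? → (1,4) = 380 − 316 = 64.
Using row 4: 66 + 78 + 90 + 54 + ? → (4,4) = 380 − 288 = 92.
Column 3: 52 + 68 + 90 + 96 + ? = 380, so (3,3) = 74.
The remaining cell in main diagonal is (2,2) = 380 − 324 = 56.
Row 2 needs 380; the known cells sum to 300, so (2,4) = 80.
Column 2 must total 380; the given cells sum to 318, so (3,2) = 62.
The remaining cell in anti-diagonal is (5,1) = 380 − 308 = 72.
Row 5 needs 380; the known cells sum to 322, so (5,4) = 58.
Using column 1: 88 + 94 + 66 + 72 + ? → (3,1) = 380 − 320 = 60.
Using column 4: 64 + 80 + 92 + 58 + ? → (3,4) = 380 − 294 = 86.

88 100 52 64 76 / 94 56 68 80 82 / 60 62 74 86 98 / 66 78 90 92 54 / 72 84 96 58 70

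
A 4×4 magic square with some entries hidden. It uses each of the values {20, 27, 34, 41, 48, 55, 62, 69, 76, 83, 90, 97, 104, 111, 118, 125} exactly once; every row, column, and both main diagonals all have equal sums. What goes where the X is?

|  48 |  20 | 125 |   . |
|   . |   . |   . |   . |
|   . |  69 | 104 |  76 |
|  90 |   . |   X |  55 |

27

The 16 entries sum to 1160, so each line sums to 1160/4 = 290.
The remaining cell in row 1 is (1,4) = 290 − 193 = 97.
From row 3, 290 − (69 + 104 + 76) gives (3,1) = 41.
Column 1: 48 + 41 + 90 + ? = 290, so (2,1) = 111.
From column 4, 290 − (97 + 76 + 55) gives (2,4) = 62.
The remaining cell in main diagonal is (2,2) = 290 − 207 = 83.
Anti-diagonal: 97 + 69 + 90 + ? = 290, so (2,3) = 34.
From column 2, 290 − (20 + 83 + 69) gives (4,2) = 118.
From column 3, 290 − (125 + 34 + 104) gives (4,3) = 27.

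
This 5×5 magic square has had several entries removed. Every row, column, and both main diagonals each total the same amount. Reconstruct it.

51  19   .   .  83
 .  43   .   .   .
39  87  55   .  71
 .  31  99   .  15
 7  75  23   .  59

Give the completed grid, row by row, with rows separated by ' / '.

Column 2 is already complete: 19 + 43 + 87 + 31 + 75 = 255, so that is the magic constant.
Using row 3: 39 + 87 + 55 + 71 + ? → (3,4) = 255 − 252 = 3.
Row 5 must total 255; the given cells sum to 164, so (5,4) = 91.
Column 5 must total 255; the given cells sum to 228, so (2,5) = 27.
Main diagonal must total 255; the given cells sum to 208, so (4,4) = 47.
Using anti-diagonal: 83 + 55 + 31 + 7 + ? → (2,4) = 255 − 176 = 79.
Row 4 needs 255; the known cells sum to 192, so (4,1) = 63.
Using column 1: 51 + 39 + 63 + 7 + ? → (2,1) = 255 − 160 = 95.
Column 4 must total 255; the given cells sum to 220, so (1,4) = 35.
The remaining cell in row 1 is (1,3) = 255 − 188 = 67.
Row 2 needs 255; the known cells sum to 244, so (2,3) = 11.

51 19 67 35 83 / 95 43 11 79 27 / 39 87 55 3 71 / 63 31 99 47 15 / 7 75 23 91 59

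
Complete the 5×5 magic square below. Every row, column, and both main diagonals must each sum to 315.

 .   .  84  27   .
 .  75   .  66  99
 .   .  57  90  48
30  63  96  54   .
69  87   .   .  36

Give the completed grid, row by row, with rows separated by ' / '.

Row 4 must total 315; the given cells sum to 243, so (4,5) = 72.
Column 4 needs 315; the known cells sum to 237, so (5,4) = 78.
Column 5 needs 315; the known cells sum to 255, so (1,5) = 60.
Main diagonal: 75 + 57 + 54 + 36 + ? = 315, so (1,1) = 93.
Row 1 needs 315; the known cells sum to 264, so (1,2) = 51.
Row 5 needs 315; the known cells sum to 270, so (5,3) = 45.
The remaining cell in column 2 is (3,2) = 315 − 276 = 39.
Column 3 needs 315; the known cells sum to 282, so (2,3) = 33.
The remaining cell in row 2 is (2,1) = 315 − 273 = 42.
From row 3, 315 − (39 + 57 + 90 + 48) gives (3,1) = 81.

93 51 84 27 60 / 42 75 33 66 99 / 81 39 57 90 48 / 30 63 96 54 72 / 69 87 45 78 36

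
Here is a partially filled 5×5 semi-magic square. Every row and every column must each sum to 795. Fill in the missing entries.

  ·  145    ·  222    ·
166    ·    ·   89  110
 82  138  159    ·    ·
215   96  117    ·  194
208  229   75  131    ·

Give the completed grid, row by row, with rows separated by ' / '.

124 145 201 222 103 / 166 187 243 89 110 / 82 138 159 180 236 / 215 96 117 173 194 / 208 229 75 131 152

Using row 4: 215 + 96 + 117 + 194 + ? → (4,4) = 795 − 622 = 173.
Using row 5: 208 + 229 + 75 + 131 + ? → (5,5) = 795 − 643 = 152.
Column 1: 166 + 82 + 215 + 208 + ? = 795, so (1,1) = 124.
From column 2, 795 − (145 + 138 + 96 + 229) gives (2,2) = 187.
The remaining cell in column 4 is (3,4) = 795 − 615 = 180.
Using row 2: 166 + 187 + 89 + 110 + ? → (2,3) = 795 − 552 = 243.
The remaining cell in row 3 is (3,5) = 795 − 559 = 236.
Column 3 must total 795; the given cells sum to 594, so (1,3) = 201.
Using column 5: 110 + 236 + 194 + 152 + ? → (1,5) = 795 − 692 = 103.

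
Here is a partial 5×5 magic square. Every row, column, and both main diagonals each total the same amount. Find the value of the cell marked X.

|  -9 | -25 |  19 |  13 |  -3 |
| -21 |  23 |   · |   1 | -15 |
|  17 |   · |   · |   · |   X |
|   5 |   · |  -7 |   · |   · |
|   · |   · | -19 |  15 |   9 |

Row 1 is complete and sums to -5; that is the magic constant.
Row 2: -21 + 23 + 1 + (-15) + ? = -5, so (2,3) = 7.
Column 1 needs -5; the known cells sum to -8, so (5,1) = 3.
Column 3 needs -5; the known cells sum to 0, so (3,3) = -5.
From main diagonal, -5 − (-9 + 23 + (-5) + 9) gives (4,4) = -23.
From anti-diagonal, -5 − (-3 + 1 + (-5) + 3) gives (4,2) = -1.
Row 4 must total -5; the given cells sum to -26, so (4,5) = 21.
Row 5 must total -5; the given cells sum to 8, so (5,2) = -13.
Column 2: -25 + 23 + (-1) + (-13) + ? = -5, so (3,2) = 11.
The remaining cell in column 4 is (3,4) = -5 − 6 = -11.
Column 5 needs -5; the known cells sum to 12, so (3,5) = -17.

-17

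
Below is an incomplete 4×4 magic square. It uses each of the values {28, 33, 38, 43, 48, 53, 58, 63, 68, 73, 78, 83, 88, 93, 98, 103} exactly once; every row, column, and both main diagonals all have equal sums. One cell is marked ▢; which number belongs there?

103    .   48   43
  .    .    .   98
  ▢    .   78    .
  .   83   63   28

33

The 16 entries sum to 1048, so each line sums to 1048/4 = 262.
Using row 1: 103 + 48 + 43 + ? → (1,2) = 262 − 194 = 68.
From row 4, 262 − (83 + 63 + 28) gives (4,1) = 88.
Column 3 needs 262; the known cells sum to 189, so (2,3) = 73.
Using column 4: 43 + 98 + 28 + ? → (3,4) = 262 − 169 = 93.
Main diagonal needs 262; the known cells sum to 209, so (2,2) = 53.
Using anti-diagonal: 43 + 73 + 88 + ? → (3,2) = 262 − 204 = 58.
Row 2 must total 262; the given cells sum to 224, so (2,1) = 38.
Row 3: 58 + 78 + 93 + ? = 262, so (3,1) = 33.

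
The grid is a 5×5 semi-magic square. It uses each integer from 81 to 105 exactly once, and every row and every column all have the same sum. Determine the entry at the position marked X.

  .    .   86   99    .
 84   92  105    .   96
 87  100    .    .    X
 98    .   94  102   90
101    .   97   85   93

The entries are 81 through 105, which sum to 2325, so each line sums to 2325/5 = 465.
Row 2: 84 + 92 + 105 + 96 + ? = 465, so (2,4) = 88.
Row 4 must total 465; the given cells sum to 384, so (4,2) = 81.
The remaining cell in row 5 is (5,2) = 465 − 376 = 89.
Column 1 needs 465; the known cells sum to 370, so (1,1) = 95.
The remaining cell in column 2 is (1,2) = 465 − 362 = 103.
Using column 3: 86 + 105 + 94 + 97 + ? → (3,3) = 465 − 382 = 83.
Using column 4: 99 + 88 + 102 + 85 + ? → (3,4) = 465 − 374 = 91.
From row 1, 465 − (95 + 103 + 86 + 99) gives (1,5) = 82.
The remaining cell in row 3 is (3,5) = 465 − 361 = 104.

104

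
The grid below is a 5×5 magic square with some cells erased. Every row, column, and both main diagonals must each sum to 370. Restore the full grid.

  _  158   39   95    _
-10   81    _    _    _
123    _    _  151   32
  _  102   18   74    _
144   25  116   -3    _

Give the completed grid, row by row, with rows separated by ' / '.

Row 5: 144 + 25 + 116 + (-3) + ? = 370, so (5,5) = 88.
The remaining cell in column 2 is (3,2) = 370 − 366 = 4.
From column 4, 370 − (95 + 151 + 74 + (-3)) gives (2,4) = 53.
Row 3 must total 370; the given cells sum to 310, so (3,3) = 60.
From column 3, 370 − (39 + 60 + 18 + 116) gives (2,3) = 137.
Using main diagonal: 81 + 60 + 74 + 88 + ? → (1,1) = 370 − 303 = 67.
Anti-diagonal needs 370; the known cells sum to 359, so (1,5) = 11.
Row 2: -10 + 81 + 137 + 53 + ? = 370, so (2,5) = 109.
The remaining cell in column 1 is (4,1) = 370 − 324 = 46.
Column 5 must total 370; the given cells sum to 240, so (4,5) = 130.

67 158 39 95 11 / -10 81 137 53 109 / 123 4 60 151 32 / 46 102 18 74 130 / 144 25 116 -3 88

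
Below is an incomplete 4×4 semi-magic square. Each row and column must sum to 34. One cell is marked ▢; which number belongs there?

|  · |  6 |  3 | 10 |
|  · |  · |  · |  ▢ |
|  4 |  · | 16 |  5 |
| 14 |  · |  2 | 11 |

8

From row 1, 34 − (6 + 3 + 10) gives (1,1) = 15.
Using row 3: 4 + 16 + 5 + ? → (3,2) = 34 − 25 = 9.
From row 4, 34 − (14 + 2 + 11) gives (4,2) = 7.
The remaining cell in column 1 is (2,1) = 34 − 33 = 1.
The remaining cell in column 2 is (2,2) = 34 − 22 = 12.
Column 3: 3 + 16 + 2 + ? = 34, so (2,3) = 13.
Column 4 must total 34; the given cells sum to 26, so (2,4) = 8.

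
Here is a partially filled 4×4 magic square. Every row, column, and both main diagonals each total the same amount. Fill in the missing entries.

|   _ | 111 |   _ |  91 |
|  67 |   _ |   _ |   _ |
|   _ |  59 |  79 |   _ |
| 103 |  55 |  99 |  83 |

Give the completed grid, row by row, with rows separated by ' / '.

63 111 75 91 / 67 115 87 71 / 107 59 79 95 / 103 55 99 83

Row 4 is already complete: 103 + 55 + 99 + 83 = 340, so that is the magic constant.
Column 2: 111 + 59 + 55 + ? = 340, so (2,2) = 115.
The remaining cell in main diagonal is (1,1) = 340 − 277 = 63.
Anti-diagonal needs 340; the known cells sum to 253, so (2,3) = 87.
The remaining cell in row 1 is (1,3) = 340 − 265 = 75.
Row 2 must total 340; the given cells sum to 269, so (2,4) = 71.
The remaining cell in column 1 is (3,1) = 340 − 233 = 107.
Using column 4: 91 + 71 + 83 + ? → (3,4) = 340 − 245 = 95.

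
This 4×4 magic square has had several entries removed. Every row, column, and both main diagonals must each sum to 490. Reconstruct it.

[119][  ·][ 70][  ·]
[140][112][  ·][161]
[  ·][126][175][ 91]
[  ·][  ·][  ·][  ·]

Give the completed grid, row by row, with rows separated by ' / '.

119 147 70 154 / 140 112 77 161 / 98 126 175 91 / 133 105 168 84

The remaining cell in row 2 is (2,3) = 490 − 413 = 77.
Row 3: 126 + 175 + 91 + ? = 490, so (3,1) = 98.
From column 1, 490 − (119 + 140 + 98) gives (4,1) = 133.
The remaining cell in column 3 is (4,3) = 490 − 322 = 168.
Main diagonal: 119 + 112 + 175 + ? = 490, so (4,4) = 84.
Anti-diagonal needs 490; the known cells sum to 336, so (1,4) = 154.
Row 1: 119 + 70 + 154 + ? = 490, so (1,2) = 147.
Row 4: 133 + 168 + 84 + ? = 490, so (4,2) = 105.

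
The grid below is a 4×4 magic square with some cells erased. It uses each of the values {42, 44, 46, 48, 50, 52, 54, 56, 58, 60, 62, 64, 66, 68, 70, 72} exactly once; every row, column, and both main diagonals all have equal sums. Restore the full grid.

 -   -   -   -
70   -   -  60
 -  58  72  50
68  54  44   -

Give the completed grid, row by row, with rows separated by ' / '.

The 16 entries sum to 912, so each line sums to 912/4 = 228.
Using row 3: 58 + 72 + 50 + ? → (3,1) = 228 − 180 = 48.
Row 4 must total 228; the given cells sum to 166, so (4,4) = 62.
Column 1: 70 + 48 + 68 + ? = 228, so (1,1) = 42.
Column 4: 60 + 50 + 62 + ? = 228, so (1,4) = 56.
From main diagonal, 228 − (42 + 72 + 62) gives (2,2) = 52.
Using anti-diagonal: 56 + 58 + 68 + ? → (2,3) = 228 − 182 = 46.
Column 2 must total 228; the given cells sum to 164, so (1,2) = 64.
Column 3: 46 + 72 + 44 + ? = 228, so (1,3) = 66.

42 64 66 56 / 70 52 46 60 / 48 58 72 50 / 68 54 44 62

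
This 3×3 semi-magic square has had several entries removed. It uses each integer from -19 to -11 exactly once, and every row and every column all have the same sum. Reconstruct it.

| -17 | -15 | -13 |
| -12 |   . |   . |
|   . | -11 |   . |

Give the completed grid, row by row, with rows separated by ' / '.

-17 -15 -13 / -12 -19 -14 / -16 -11 -18

The entries are -19 through -11, which sum to -135, so each line sums to -135/3 = -45.
From column 1, -45 − (-17 + (-12)) gives (3,1) = -16.
The remaining cell in column 2 is (2,2) = -45 − (-26) = -19.
Row 2 must total -45; the given cells sum to -31, so (2,3) = -14.
Row 3 needs -45; the known cells sum to -27, so (3,3) = -18.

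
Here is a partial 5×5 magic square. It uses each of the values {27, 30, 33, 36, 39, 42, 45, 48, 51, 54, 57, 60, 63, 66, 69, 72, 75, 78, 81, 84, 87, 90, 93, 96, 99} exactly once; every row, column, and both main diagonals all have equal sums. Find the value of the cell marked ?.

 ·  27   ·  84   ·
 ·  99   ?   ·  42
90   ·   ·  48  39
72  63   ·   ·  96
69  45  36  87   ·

75

The 25 entries sum to 1575, so each line sums to 1575/5 = 315.
Row 5 must total 315; the given cells sum to 237, so (5,5) = 78.
Using column 2: 27 + 99 + 63 + 45 + ? → (3,2) = 315 − 234 = 81.
The remaining cell in column 5 is (1,5) = 315 − 255 = 60.
From row 3, 315 − (90 + 81 + 48 + 39) gives (3,3) = 57.
Using anti-diagonal: 60 + 57 + 63 + 69 + ? → (2,4) = 315 − 249 = 66.
The remaining cell in column 4 is (4,4) = 315 − 285 = 30.
The remaining cell in main diagonal is (1,1) = 315 − 264 = 51.
Row 1 must total 315; the given cells sum to 222, so (1,3) = 93.
Row 4 must total 315; the given cells sum to 261, so (4,3) = 54.
Using column 1: 51 + 90 + 72 + 69 + ? → (2,1) = 315 − 282 = 33.
Column 3 must total 315; the given cells sum to 240, so (2,3) = 75.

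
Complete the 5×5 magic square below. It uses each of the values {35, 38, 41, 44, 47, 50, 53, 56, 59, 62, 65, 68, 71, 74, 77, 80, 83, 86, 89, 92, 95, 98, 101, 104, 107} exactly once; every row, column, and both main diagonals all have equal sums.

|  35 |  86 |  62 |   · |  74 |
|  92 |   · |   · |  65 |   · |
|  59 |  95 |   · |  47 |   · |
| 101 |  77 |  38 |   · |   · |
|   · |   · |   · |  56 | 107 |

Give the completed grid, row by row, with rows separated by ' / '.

35 86 62 98 74 / 92 53 104 65 41 / 59 95 71 47 83 / 101 77 38 89 50 / 68 44 80 56 107

The 25 entries sum to 1775, so each line sums to 1775/5 = 355.
Row 1 needs 355; the known cells sum to 257, so (1,4) = 98.
Using column 1: 35 + 92 + 59 + 101 + ? → (5,1) = 355 − 287 = 68.
The remaining cell in column 4 is (4,4) = 355 − 266 = 89.
Anti-diagonal: 74 + 65 + 77 + 68 + ? = 355, so (3,3) = 71.
Row 3 must total 355; the given cells sum to 272, so (3,5) = 83.
The remaining cell in row 4 is (4,5) = 355 − 305 = 50.
Column 5 must total 355; the given cells sum to 314, so (2,5) = 41.
Using main diagonal: 35 + 71 + 89 + 107 + ? → (2,2) = 355 − 302 = 53.
Row 2 needs 355; the known cells sum to 251, so (2,3) = 104.
Column 2 must total 355; the given cells sum to 311, so (5,2) = 44.
The remaining cell in column 3 is (5,3) = 355 − 275 = 80.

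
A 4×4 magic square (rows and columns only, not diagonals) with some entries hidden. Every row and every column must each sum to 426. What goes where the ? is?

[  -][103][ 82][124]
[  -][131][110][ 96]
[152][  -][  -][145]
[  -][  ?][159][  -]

138

From row 1, 426 − (103 + 82 + 124) gives (1,1) = 117.
Using row 2: 131 + 110 + 96 + ? → (2,1) = 426 − 337 = 89.
The remaining cell in column 1 is (4,1) = 426 − 358 = 68.
Column 3 needs 426; the known cells sum to 351, so (3,3) = 75.
Column 4: 124 + 96 + 145 + ? = 426, so (4,4) = 61.
The remaining cell in row 3 is (3,2) = 426 − 372 = 54.
Row 4 must total 426; the given cells sum to 288, so (4,2) = 138.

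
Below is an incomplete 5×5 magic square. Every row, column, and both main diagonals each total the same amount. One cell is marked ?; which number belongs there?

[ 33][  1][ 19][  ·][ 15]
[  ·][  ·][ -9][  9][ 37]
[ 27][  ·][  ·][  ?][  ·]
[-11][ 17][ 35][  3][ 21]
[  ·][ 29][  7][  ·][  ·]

31

Row 4 is complete and sums to 65; that is the magic constant.
Row 1: 33 + 1 + 19 + 15 + ? = 65, so (1,4) = -3.
Column 3 must total 65; the given cells sum to 52, so (3,3) = 13.
Anti-diagonal must total 65; the given cells sum to 54, so (5,1) = 11.
From column 1, 65 − (33 + 27 + (-11) + 11) gives (2,1) = 5.
Row 2 must total 65; the given cells sum to 42, so (2,2) = 23.
Column 2: 1 + 23 + 17 + 29 + ? = 65, so (3,2) = -5.
Main diagonal: 33 + 23 + 13 + 3 + ? = 65, so (5,5) = -7.
Row 5 must total 65; the given cells sum to 40, so (5,4) = 25.
From column 4, 65 − (-3 + 9 + 3 + 25) gives (3,4) = 31.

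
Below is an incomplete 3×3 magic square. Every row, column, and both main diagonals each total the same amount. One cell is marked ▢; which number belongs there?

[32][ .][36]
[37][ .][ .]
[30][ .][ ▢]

Column 1 is complete and sums to 99; that is the magic constant.
Row 1 must total 99; the given cells sum to 68, so (1,2) = 31.
Using anti-diagonal: 36 + 30 + ? → (2,2) = 99 − 66 = 33.
Row 2: 37 + 33 + ? = 99, so (2,3) = 29.
From column 2, 99 − (31 + 33) gives (3,2) = 35.
Column 3: 36 + 29 + ? = 99, so (3,3) = 34.

34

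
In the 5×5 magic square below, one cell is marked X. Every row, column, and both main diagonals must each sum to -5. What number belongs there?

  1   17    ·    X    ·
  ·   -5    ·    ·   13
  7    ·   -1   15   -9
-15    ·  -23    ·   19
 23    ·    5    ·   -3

9

Using row 3: 7 + (-1) + 15 + (-9) + ? → (3,2) = -5 − 12 = -17.
The remaining cell in column 1 is (2,1) = -5 − 16 = -21.
Using column 5: 13 + (-9) + 19 + (-3) + ? → (1,5) = -5 − 20 = -25.
Main diagonal needs -5; the known cells sum to -8, so (4,4) = 3.
The remaining cell in row 4 is (4,2) = -5 − (-16) = 11.
The remaining cell in column 2 is (5,2) = -5 − 6 = -11.
Using anti-diagonal: -25 + (-1) + 11 + 23 + ? → (2,4) = -5 − 8 = -13.
Row 2 must total -5; the given cells sum to -26, so (2,3) = 21.
Row 5 must total -5; the given cells sum to 14, so (5,4) = -19.
Column 3: 21 + (-1) + (-23) + 5 + ? = -5, so (1,3) = -7.
Column 4 must total -5; the given cells sum to -14, so (1,4) = 9.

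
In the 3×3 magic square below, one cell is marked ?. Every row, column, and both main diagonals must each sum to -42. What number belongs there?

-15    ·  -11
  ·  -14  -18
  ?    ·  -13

-17

Using row 1: -15 + (-11) + ? → (1,2) = -42 − (-26) = -16.
Row 2 needs -42; the known cells sum to -32, so (2,1) = -10.
Column 1: -15 + (-10) + ? = -42, so (3,1) = -17.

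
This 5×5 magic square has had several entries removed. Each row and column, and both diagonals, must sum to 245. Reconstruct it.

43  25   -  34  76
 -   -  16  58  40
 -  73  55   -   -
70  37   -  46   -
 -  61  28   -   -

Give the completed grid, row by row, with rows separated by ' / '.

Row 1 needs 245; the known cells sum to 178, so (1,3) = 67.
Column 2: 25 + 73 + 37 + 61 + ? = 245, so (2,2) = 49.
Column 3: 67 + 16 + 55 + 28 + ? = 245, so (4,3) = 79.
Using main diagonal: 43 + 49 + 55 + 46 + ? → (5,5) = 245 − 193 = 52.
Anti-diagonal: 76 + 58 + 55 + 37 + ? = 245, so (5,1) = 19.
Using row 2: 49 + 16 + 58 + 40 + ? → (2,1) = 245 − 163 = 82.
From row 4, 245 − (70 + 37 + 79 + 46) gives (4,5) = 13.
The remaining cell in row 5 is (5,4) = 245 − 160 = 85.
From column 1, 245 − (43 + 82 + 70 + 19) gives (3,1) = 31.
Column 4 must total 245; the given cells sum to 223, so (3,4) = 22.
Using column 5: 76 + 40 + 13 + 52 + ? → (3,5) = 245 − 181 = 64.

43 25 67 34 76 / 82 49 16 58 40 / 31 73 55 22 64 / 70 37 79 46 13 / 19 61 28 85 52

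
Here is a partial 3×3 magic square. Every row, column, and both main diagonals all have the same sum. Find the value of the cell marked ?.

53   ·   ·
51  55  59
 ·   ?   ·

47

Row 2 is complete and sums to 165; that is the magic constant.
Using column 1: 53 + 51 + ? → (3,1) = 165 − 104 = 61.
Main diagonal needs 165; the known cells sum to 108, so (3,3) = 57.
Anti-diagonal: 55 + 61 + ? = 165, so (1,3) = 49.
Row 1 needs 165; the known cells sum to 102, so (1,2) = 63.
From row 3, 165 − (61 + 57) gives (3,2) = 47.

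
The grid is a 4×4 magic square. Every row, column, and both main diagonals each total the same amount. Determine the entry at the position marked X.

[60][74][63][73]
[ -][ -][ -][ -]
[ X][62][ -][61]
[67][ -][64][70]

72

Row 1 is complete and sums to 270; that is the magic constant.
Row 4: 67 + 64 + 70 + ? = 270, so (4,2) = 69.
Column 2: 74 + 62 + 69 + ? = 270, so (2,2) = 65.
Column 4 needs 270; the known cells sum to 204, so (2,4) = 66.
From main diagonal, 270 − (60 + 65 + 70) gives (3,3) = 75.
From anti-diagonal, 270 − (73 + 62 + 67) gives (2,3) = 68.
From row 2, 270 − (65 + 68 + 66) gives (2,1) = 71.
Row 3 must total 270; the given cells sum to 198, so (3,1) = 72.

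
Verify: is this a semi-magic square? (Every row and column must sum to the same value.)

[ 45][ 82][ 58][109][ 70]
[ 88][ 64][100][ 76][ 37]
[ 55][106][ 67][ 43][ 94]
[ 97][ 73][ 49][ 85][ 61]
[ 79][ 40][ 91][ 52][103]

Row 1: 45 + 82 + 58 + 109 + 70 = 364.
Row 2: 88 + 64 + 100 + 76 + 37 = 365.
Row 3: 55 + 106 + 67 + 43 + 94 = 365.
Row 4: 97 + 73 + 49 + 85 + 61 = 365.
Row 5: 79 + 40 + 91 + 52 + 103 = 365.
Column 1: 45 + 88 + 55 + 97 + 79 = 364.
Column 2: 82 + 64 + 106 + 73 + 40 = 365.
Column 3: 58 + 100 + 67 + 49 + 91 = 365.
Column 4: 109 + 76 + 43 + 85 + 52 = 365.
Column 5: 70 + 37 + 94 + 61 + 103 = 365.

No — row 1 sums to 364 but row 2 sums to 365.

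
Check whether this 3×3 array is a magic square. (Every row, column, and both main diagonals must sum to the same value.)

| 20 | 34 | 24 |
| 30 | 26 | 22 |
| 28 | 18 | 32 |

Row 1: 20 + 34 + 24 = 78.
Row 2: 30 + 26 + 22 = 78.
Row 3: 28 + 18 + 32 = 78.
Column 1: 20 + 30 + 28 = 78.
Column 2: 34 + 26 + 18 = 78.
Column 3: 24 + 22 + 32 = 78.
Main diagonal: 20 + 26 + 32 = 78.
Anti-diagonal: 24 + 26 + 28 = 78.
All lines sum to 78.

Yes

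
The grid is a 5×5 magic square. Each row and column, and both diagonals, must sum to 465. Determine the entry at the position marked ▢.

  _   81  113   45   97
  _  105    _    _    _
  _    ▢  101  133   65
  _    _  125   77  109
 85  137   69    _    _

From row 1, 465 − (81 + 113 + 45 + 97) gives (1,1) = 129.
From column 3, 465 − (113 + 101 + 125 + 69) gives (2,3) = 57.
The remaining cell in main diagonal is (5,5) = 465 − 412 = 53.
Row 5: 85 + 137 + 69 + 53 + ? = 465, so (5,4) = 121.
Column 4 needs 465; the known cells sum to 376, so (2,4) = 89.
Column 5 needs 465; the known cells sum to 324, so (2,5) = 141.
From anti-diagonal, 465 − (97 + 89 + 101 + 85) gives (4,2) = 93.
Using row 2: 105 + 57 + 89 + 141 + ? → (2,1) = 465 − 392 = 73.
Row 4 needs 465; the known cells sum to 404, so (4,1) = 61.
The remaining cell in column 1 is (3,1) = 465 − 348 = 117.
Column 2 needs 465; the known cells sum to 416, so (3,2) = 49.

49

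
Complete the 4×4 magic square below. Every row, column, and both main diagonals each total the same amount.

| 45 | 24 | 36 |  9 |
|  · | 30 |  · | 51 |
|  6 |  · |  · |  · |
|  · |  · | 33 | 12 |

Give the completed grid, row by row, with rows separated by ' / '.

45 24 36 9 / 15 30 18 51 / 6 39 27 42 / 48 21 33 12

Row 1 is already complete: 45 + 24 + 36 + 9 = 114, so that is the magic constant.
Column 4: 9 + 51 + 12 + ? = 114, so (3,4) = 42.
Main diagonal must total 114; the given cells sum to 87, so (3,3) = 27.
Row 3: 6 + 27 + 42 + ? = 114, so (3,2) = 39.
Column 2: 24 + 30 + 39 + ? = 114, so (4,2) = 21.
From column 3, 114 − (36 + 27 + 33) gives (2,3) = 18.
Using anti-diagonal: 9 + 18 + 39 + ? → (4,1) = 114 − 66 = 48.
The remaining cell in row 2 is (2,1) = 114 − 99 = 15.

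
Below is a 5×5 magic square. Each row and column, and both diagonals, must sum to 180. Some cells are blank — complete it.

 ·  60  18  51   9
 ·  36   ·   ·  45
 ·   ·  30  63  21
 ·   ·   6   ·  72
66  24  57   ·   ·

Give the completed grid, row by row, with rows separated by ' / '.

42 60 18 51 9 / 3 36 69 27 45 / 54 12 30 63 21 / 15 48 6 39 72 / 66 24 57 0 33

Row 1 must total 180; the given cells sum to 138, so (1,1) = 42.
Column 3: 18 + 30 + 6 + 57 + ? = 180, so (2,3) = 69.
The remaining cell in column 5 is (5,5) = 180 − 147 = 33.
The remaining cell in main diagonal is (4,4) = 180 − 141 = 39.
Row 5 must total 180; the given cells sum to 180, so (5,4) = 0.
The remaining cell in column 4 is (2,4) = 180 − 153 = 27.
Anti-diagonal needs 180; the known cells sum to 132, so (4,2) = 48.
Row 2 needs 180; the known cells sum to 177, so (2,1) = 3.
From row 4, 180 − (48 + 6 + 39 + 72) gives (4,1) = 15.
Column 1 needs 180; the known cells sum to 126, so (3,1) = 54.
Using column 2: 60 + 36 + 48 + 24 + ? → (3,2) = 180 − 168 = 12.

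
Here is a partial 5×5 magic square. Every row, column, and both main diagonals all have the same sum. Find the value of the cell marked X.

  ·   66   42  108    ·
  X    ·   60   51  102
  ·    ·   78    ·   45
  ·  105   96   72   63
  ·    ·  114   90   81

Column 3 is complete and sums to 390; that is the magic constant.
Row 4: 105 + 96 + 72 + 63 + ? = 390, so (4,1) = 54.
The remaining cell in column 4 is (3,4) = 390 − 321 = 69.
Column 5 needs 390; the known cells sum to 291, so (1,5) = 99.
Anti-diagonal must total 390; the given cells sum to 333, so (5,1) = 57.
From row 1, 390 − (66 + 42 + 108 + 99) gives (1,1) = 75.
Row 5 must total 390; the given cells sum to 342, so (5,2) = 48.
Main diagonal: 75 + 78 + 72 + 81 + ? = 390, so (2,2) = 84.
Row 2 must total 390; the given cells sum to 297, so (2,1) = 93.

93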